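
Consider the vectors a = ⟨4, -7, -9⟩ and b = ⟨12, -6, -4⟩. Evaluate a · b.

a · b = 4·12 + (-7)·(-6) + (-9)·(-4) = 48 + 42 + 36 = 126

126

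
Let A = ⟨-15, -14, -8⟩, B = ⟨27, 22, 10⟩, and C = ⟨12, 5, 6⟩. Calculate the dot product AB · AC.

2070

AB = B − A = (42, 36, 18)
AC = C − A = (27, 19, 14)
AB · AC = 42·27 + 36·19 + 18·14 = 1134 + 684 + 252 = 2070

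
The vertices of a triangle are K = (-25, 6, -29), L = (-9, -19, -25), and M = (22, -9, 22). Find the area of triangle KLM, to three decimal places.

KL = (16, -25, 4),  KM = (47, -15, 51)
i: (-25)·51 - 4·(-15) = -1275 - (-60) = -1215
j: 4·47 - 16·51 = 188 - 816 = -628
k: 16·(-15) - (-25)·47 = -240 - (-1175) = 935
KL × KM = (-1215, -628, 935)
|KL × KM| = √2744834 ≈ 1656.7541
area = ½ · 1656.7541 ≈ 828.377

828.377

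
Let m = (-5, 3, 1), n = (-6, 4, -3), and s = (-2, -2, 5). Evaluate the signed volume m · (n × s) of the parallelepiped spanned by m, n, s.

n × s:
i: 4·5 - (-3)·(-2) = 20 - 6 = 14
j: (-3)·(-2) - (-6)·5 = 6 - (-30) = 36
k: (-6)·(-2) - 4·(-2) = 12 - (-8) = 20
n × s = (14, 36, 20)
m · (n × s) = (-5)·14 + 3·36 + 1·20 = -70 + 108 + 20 = 58

58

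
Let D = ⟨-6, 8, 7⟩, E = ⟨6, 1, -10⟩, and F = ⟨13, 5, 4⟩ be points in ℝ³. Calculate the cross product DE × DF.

DE = (12, -7, -17)
DF = (19, -3, -3)
i: (-7)·(-3) - (-17)·(-3) = 21 - 51 = -30
j: (-17)·19 - 12·(-3) = -323 - (-36) = -287
k: 12·(-3) - (-7)·19 = -36 - (-133) = 97
DE × DF = (-30, -287, 97)

(-30, -287, 97)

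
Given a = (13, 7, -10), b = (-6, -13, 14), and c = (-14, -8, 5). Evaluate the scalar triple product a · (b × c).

789

b × c:
i: (-13)·5 - 14·(-8) = -65 - (-112) = 47
j: 14·(-14) - (-6)·5 = -196 - (-30) = -166
k: (-6)·(-8) - (-13)·(-14) = 48 - 182 = -134
b × c = (47, -166, -134)
a · (b × c) = 13·47 + 7·(-166) + (-10)·(-134) = 611 - 1162 + 1340 = 789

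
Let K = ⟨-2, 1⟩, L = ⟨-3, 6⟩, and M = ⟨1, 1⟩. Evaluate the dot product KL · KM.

KL = L − K = (-1, 5)
KM = M − K = (3, 0)
KL · KM = (-1)·3 + 5·0 = -3 + 0 = -3

-3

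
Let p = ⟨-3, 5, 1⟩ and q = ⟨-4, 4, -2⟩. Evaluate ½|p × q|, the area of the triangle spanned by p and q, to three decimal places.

i: 5·(-2) - 1·4 = -10 - 4 = -14
j: 1·(-4) - (-3)·(-2) = -4 - 6 = -10
k: (-3)·4 - 5·(-4) = -12 - (-20) = 8
p × q = (-14, -10, 8)
|p × q| = √((-14)² + (-10)² + 8²) = √360 ≈ 18.9737
area = ½ · 18.9737 ≈ 9.487

9.487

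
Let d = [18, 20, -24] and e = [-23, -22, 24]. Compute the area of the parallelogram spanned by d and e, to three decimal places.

i: 20·24 - (-24)·(-22) = 480 - 528 = -48
j: (-24)·(-23) - 18·24 = 552 - 432 = 120
k: 18·(-22) - 20·(-23) = -396 - (-460) = 64
d × e = (-48, 120, 64)
|d × e| = √((-48)² + 120² + 64²) = √20800 ≈ 144.2221

144.222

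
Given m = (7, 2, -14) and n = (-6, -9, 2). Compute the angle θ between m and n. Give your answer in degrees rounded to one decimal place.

m · n = 7·(-6) + 2·(-9) + (-14)·2 = -42 - 18 - 28 = -88
|m|² = 49 + 4 + 196 = 249,  |m| = √249 ≈ 15.779734
|n|² = 36 + 81 + 4 = 121,  |n| = √121 ≈ 11.000000
cos θ = -88 / (15.779734 · 11.000000) ≈ -0.50698
θ = arccos(-0.50698) ≈ 120.5°

120.5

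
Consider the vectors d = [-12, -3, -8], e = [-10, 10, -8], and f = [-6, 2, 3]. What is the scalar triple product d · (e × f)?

-1106

e × f:
i: 10·3 - (-8)·2 = 30 - (-16) = 46
j: (-8)·(-6) - (-10)·3 = 48 - (-30) = 78
k: (-10)·2 - 10·(-6) = -20 - (-60) = 40
e × f = (46, 78, 40)
d · (e × f) = (-12)·46 + (-3)·78 + (-8)·40 = -552 - 234 - 320 = -1106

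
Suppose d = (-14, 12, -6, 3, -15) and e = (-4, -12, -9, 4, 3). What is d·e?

-67

d · e = (-14)·(-4) + 12·(-12) + (-6)·(-9) + 3·4 + (-15)·3 = 56 - 144 + 54 + 12 - 45 = -67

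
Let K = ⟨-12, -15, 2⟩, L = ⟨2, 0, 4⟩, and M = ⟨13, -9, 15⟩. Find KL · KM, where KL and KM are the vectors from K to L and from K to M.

KL = L − K = (14, 15, 2)
KM = M − K = (25, 6, 13)
KL · KM = 14·25 + 15·6 + 2·13 = 350 + 90 + 26 = 466

466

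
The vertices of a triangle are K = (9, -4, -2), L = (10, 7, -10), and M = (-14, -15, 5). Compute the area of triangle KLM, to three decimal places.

KL = (1, 11, -8),  KM = (-23, -11, 7)
i: 11·7 - (-8)·(-11) = 77 - 88 = -11
j: (-8)·(-23) - 1·7 = 184 - 7 = 177
k: 1·(-11) - 11·(-23) = -11 - (-253) = 242
KL × KM = (-11, 177, 242)
|KL × KM| = √90014 ≈ 300.0233
area = ½ · 300.0233 ≈ 150.012

150.012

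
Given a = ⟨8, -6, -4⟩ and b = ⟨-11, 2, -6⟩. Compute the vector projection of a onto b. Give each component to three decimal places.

(5.193, -0.944, 2.832)

a · b = 8·(-11) + (-6)·2 + (-4)·(-6) = -88 - 12 + 24 = -76
|b|² = 121 + 4 + 36 = 161
proj_b a = (-76/161) · (-11, 2, -6) ≈ (5.193, -0.944, 2.832)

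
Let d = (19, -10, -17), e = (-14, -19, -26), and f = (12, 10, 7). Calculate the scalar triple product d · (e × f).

e × f:
i: (-19)·7 - (-26)·10 = -133 - (-260) = 127
j: (-26)·12 - (-14)·7 = -312 - (-98) = -214
k: (-14)·10 - (-19)·12 = -140 - (-228) = 88
e × f = (127, -214, 88)
d · (e × f) = 19·127 + (-10)·(-214) + (-17)·88 = 2413 + 2140 - 1496 = 3057

3057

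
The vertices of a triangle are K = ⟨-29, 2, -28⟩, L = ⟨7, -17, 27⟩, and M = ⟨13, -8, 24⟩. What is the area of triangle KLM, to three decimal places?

KL = (36, -19, 55),  KM = (42, -10, 52)
i: (-19)·52 - 55·(-10) = -988 - (-550) = -438
j: 55·42 - 36·52 = 2310 - 1872 = 438
k: 36·(-10) - (-19)·42 = -360 - (-798) = 438
KL × KM = (-438, 438, 438)
|KL × KM| = √575532 ≈ 758.6383
area = ½ · 758.6383 ≈ 379.319

379.319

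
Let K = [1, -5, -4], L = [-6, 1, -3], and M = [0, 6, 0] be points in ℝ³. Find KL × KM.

(13, 27, -71)

KL = (-7, 6, 1)
KM = (-1, 11, 4)
i: 6·4 - 1·11 = 24 - 11 = 13
j: 1·(-1) - (-7)·4 = -1 - (-28) = 27
k: (-7)·11 - 6·(-1) = -77 - (-6) = -71
KL × KM = (13, 27, -71)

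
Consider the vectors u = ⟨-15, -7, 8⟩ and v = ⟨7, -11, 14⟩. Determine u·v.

84

u · v = (-15)·7 + (-7)·(-11) + 8·14 = -105 + 77 + 112 = 84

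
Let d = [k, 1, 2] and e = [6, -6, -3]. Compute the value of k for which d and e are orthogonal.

2

d · e = k·6 + 1·(-6) + 2·(-3) = -12 + 6k
Set equal to 0: 6k = 12, so k = 2.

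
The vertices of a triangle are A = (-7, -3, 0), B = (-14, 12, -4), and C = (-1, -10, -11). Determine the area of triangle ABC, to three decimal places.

110.828

AB = (-7, 15, -4),  AC = (6, -7, -11)
i: 15·(-11) - (-4)·(-7) = -165 - 28 = -193
j: (-4)·6 - (-7)·(-11) = -24 - 77 = -101
k: (-7)·(-7) - 15·6 = 49 - 90 = -41
AB × AC = (-193, -101, -41)
|AB × AC| = √49131 ≈ 221.6551
area = ½ · 221.6551 ≈ 110.828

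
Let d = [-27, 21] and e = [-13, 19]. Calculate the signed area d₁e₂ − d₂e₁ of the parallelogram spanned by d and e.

-240

(-27)·19 - 21·(-13) = -513 - (-273) = -240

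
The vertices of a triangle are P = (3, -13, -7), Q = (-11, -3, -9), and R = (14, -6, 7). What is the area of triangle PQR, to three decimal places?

PQ = (-14, 10, -2),  PR = (11, 7, 14)
i: 10·14 - (-2)·7 = 140 - (-14) = 154
j: (-2)·11 - (-14)·14 = -22 - (-196) = 174
k: (-14)·7 - 10·11 = -98 - 110 = -208
PQ × PR = (154, 174, -208)
|PQ × PR| = √97256 ≈ 311.8589
area = ½ · 311.8589 ≈ 155.929

155.929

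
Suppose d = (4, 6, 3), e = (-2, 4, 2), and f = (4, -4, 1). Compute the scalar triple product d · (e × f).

84

e × f:
i: 4·1 - 2·(-4) = 4 - (-8) = 12
j: 2·4 - (-2)·1 = 8 - (-2) = 10
k: (-2)·(-4) - 4·4 = 8 - 16 = -8
e × f = (12, 10, -8)
d · (e × f) = 4·12 + 6·10 + 3·(-8) = 48 + 60 - 24 = 84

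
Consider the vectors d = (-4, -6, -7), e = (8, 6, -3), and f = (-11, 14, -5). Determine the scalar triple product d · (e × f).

e × f:
i: 6·(-5) - (-3)·14 = -30 - (-42) = 12
j: (-3)·(-11) - 8·(-5) = 33 - (-40) = 73
k: 8·14 - 6·(-11) = 112 - (-66) = 178
e × f = (12, 73, 178)
d · (e × f) = (-4)·12 + (-6)·73 + (-7)·178 = -48 - 438 - 1246 = -1732

-1732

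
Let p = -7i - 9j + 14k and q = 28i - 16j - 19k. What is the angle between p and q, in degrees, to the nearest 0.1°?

118.1

p · q = (-7)·28 + (-9)·(-16) + 14·(-19) = -196 + 144 - 266 = -318
|p|² = 49 + 81 + 196 = 326,  |p| = √326 ≈ 18.055470
|q|² = 784 + 256 + 361 = 1401,  |q| = √1401 ≈ 37.429935
cos θ = -318 / (18.055470 · 37.429935) ≈ -0.47054
θ = arccos(-0.47054) ≈ 118.1°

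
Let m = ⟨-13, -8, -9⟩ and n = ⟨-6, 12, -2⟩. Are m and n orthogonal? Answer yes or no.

m · n = (-13)·(-6) + (-8)·12 + (-9)·(-2) = 78 - 96 + 18 = 0
Zero, so the vectors are orthogonal.

yes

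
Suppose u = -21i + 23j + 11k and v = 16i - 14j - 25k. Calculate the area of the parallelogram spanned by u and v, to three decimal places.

551.831

i: 23·(-25) - 11·(-14) = -575 - (-154) = -421
j: 11·16 - (-21)·(-25) = 176 - 525 = -349
k: (-21)·(-14) - 23·16 = 294 - 368 = -74
u × v = (-421, -349, -74)
|u × v| = √((-421)² + (-349)² + (-74)²) = √304518 ≈ 551.8315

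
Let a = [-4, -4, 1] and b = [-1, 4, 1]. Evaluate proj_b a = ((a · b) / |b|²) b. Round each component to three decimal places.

(0.611, -2.444, -0.611)

a · b = (-4)·(-1) + (-4)·4 + 1·1 = 4 - 16 + 1 = -11
|b|² = 1 + 16 + 1 = 18
proj_b a = (-11/18) · (-1, 4, 1) ≈ (0.611, -2.444, -0.611)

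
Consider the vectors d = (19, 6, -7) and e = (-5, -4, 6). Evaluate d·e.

-161

d · e = 19·(-5) + 6·(-4) + (-7)·6 = -95 - 24 - 42 = -161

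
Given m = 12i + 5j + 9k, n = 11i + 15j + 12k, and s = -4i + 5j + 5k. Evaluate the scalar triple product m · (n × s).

n × s:
i: 15·5 - 12·5 = 75 - 60 = 15
j: 12·(-4) - 11·5 = -48 - 55 = -103
k: 11·5 - 15·(-4) = 55 - (-60) = 115
n × s = (15, -103, 115)
m · (n × s) = 12·15 + 5·(-103) + 9·115 = 180 - 515 + 1035 = 700

700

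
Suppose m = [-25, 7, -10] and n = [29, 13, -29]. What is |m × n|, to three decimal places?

1146.446

i: 7·(-29) - (-10)·13 = -203 - (-130) = -73
j: (-10)·29 - (-25)·(-29) = -290 - 725 = -1015
k: (-25)·13 - 7·29 = -325 - 203 = -528
m × n = (-73, -1015, -528)
|m × n| = √((-73)² + (-1015)² + (-528)²) = √1314338 ≈ 1146.4458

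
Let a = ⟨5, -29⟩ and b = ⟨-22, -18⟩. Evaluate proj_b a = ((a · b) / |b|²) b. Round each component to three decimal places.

a · b = 5·(-22) + (-29)·(-18) = -110 + 522 = 412
|b|² = 484 + 324 = 808
proj_b a = (412/808) · (-22, -18) ≈ (-11.218, -9.178)

(-11.218, -9.178)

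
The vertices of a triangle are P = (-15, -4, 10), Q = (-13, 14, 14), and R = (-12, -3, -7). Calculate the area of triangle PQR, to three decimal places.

PQ = (2, 18, 4),  PR = (3, 1, -17)
i: 18·(-17) - 4·1 = -306 - 4 = -310
j: 4·3 - 2·(-17) = 12 - (-34) = 46
k: 2·1 - 18·3 = 2 - 54 = -52
PQ × PR = (-310, 46, -52)
|PQ × PR| = √100920 ≈ 317.6791
area = ½ · 317.6791 ≈ 158.840

158.840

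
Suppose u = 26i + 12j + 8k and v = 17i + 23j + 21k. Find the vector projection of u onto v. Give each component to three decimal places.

u · v = 26·17 + 12·23 + 8·21 = 442 + 276 + 168 = 886
|v|² = 289 + 529 + 441 = 1259
proj_v u = (886/1259) · (17, 23, 21) ≈ (11.963, 16.186, 14.778)

(11.963, 16.186, 14.778)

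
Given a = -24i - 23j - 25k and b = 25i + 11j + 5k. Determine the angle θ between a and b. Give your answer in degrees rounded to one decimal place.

147.9

a · b = (-24)·25 + (-23)·11 + (-25)·5 = -600 - 253 - 125 = -978
|a|² = 576 + 529 + 625 = 1730,  |a| = √1730 ≈ 41.593269
|b|² = 625 + 121 + 25 = 771,  |b| = √771 ≈ 27.766887
cos θ = -978 / (41.593269 · 27.766887) ≈ -0.84682
θ = arccos(-0.84682) ≈ 147.9°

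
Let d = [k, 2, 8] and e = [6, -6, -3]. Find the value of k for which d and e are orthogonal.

d · e = k·6 + 2·(-6) + 8·(-3) = -36 + 6k
Set equal to 0: 6k = 36, so k = 6.

6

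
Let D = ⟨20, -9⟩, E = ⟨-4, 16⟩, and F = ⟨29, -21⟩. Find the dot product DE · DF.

-516

DE = E − D = (-24, 25)
DF = F − D = (9, -12)
DE · DF = (-24)·9 + 25·(-12) = -216 - 300 = -516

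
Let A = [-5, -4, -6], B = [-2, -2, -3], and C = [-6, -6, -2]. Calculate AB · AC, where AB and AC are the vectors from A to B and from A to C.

5

AB = B − A = (3, 2, 3)
AC = C − A = (-1, -2, 4)
AB · AC = 3·(-1) + 2·(-2) + 3·4 = -3 - 4 + 12 = 5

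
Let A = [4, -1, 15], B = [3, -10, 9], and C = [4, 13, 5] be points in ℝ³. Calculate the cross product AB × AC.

(174, -10, -14)

AB = (-1, -9, -6)
AC = (0, 14, -10)
i: (-9)·(-10) - (-6)·14 = 90 - (-84) = 174
j: (-6)·0 - (-1)·(-10) = 0 - 10 = -10
k: (-1)·14 - (-9)·0 = -14 - 0 = -14
AB × AC = (174, -10, -14)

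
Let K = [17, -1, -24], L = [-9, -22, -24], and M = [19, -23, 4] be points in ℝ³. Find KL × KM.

KL = (-26, -21, 0)
KM = (2, -22, 28)
i: (-21)·28 - 0·(-22) = -588 - 0 = -588
j: 0·2 - (-26)·28 = 0 - (-728) = 728
k: (-26)·(-22) - (-21)·2 = 572 - (-42) = 614
KL × KM = (-588, 728, 614)

(-588, 728, 614)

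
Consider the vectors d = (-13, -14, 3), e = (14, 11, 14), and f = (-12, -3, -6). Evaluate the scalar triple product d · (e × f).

e × f:
i: 11·(-6) - 14·(-3) = -66 - (-42) = -24
j: 14·(-12) - 14·(-6) = -168 - (-84) = -84
k: 14·(-3) - 11·(-12) = -42 - (-132) = 90
e × f = (-24, -84, 90)
d · (e × f) = (-13)·(-24) + (-14)·(-84) + 3·90 = 312 + 1176 + 270 = 1758

1758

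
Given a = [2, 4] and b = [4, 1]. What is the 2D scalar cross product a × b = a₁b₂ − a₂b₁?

-14

2·1 - 4·4 = 2 - 16 = -14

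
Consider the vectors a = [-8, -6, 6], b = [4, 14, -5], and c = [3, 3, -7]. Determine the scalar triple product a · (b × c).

406

b × c:
i: 14·(-7) - (-5)·3 = -98 - (-15) = -83
j: (-5)·3 - 4·(-7) = -15 - (-28) = 13
k: 4·3 - 14·3 = 12 - 42 = -30
b × c = (-83, 13, -30)
a · (b × c) = (-8)·(-83) + (-6)·13 + 6·(-30) = 664 - 78 - 180 = 406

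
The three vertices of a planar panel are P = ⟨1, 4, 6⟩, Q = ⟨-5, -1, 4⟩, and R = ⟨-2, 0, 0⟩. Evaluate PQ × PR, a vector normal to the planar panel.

(22, -30, 9)

PQ = (-6, -5, -2)
PR = (-3, -4, -6)
i: (-5)·(-6) - (-2)·(-4) = 30 - 8 = 22
j: (-2)·(-3) - (-6)·(-6) = 6 - 36 = -30
k: (-6)·(-4) - (-5)·(-3) = 24 - 15 = 9
PQ × PR = (22, -30, 9)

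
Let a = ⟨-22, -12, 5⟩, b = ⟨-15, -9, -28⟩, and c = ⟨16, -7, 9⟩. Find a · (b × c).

b × c:
i: (-9)·9 - (-28)·(-7) = -81 - 196 = -277
j: (-28)·16 - (-15)·9 = -448 - (-135) = -313
k: (-15)·(-7) - (-9)·16 = 105 - (-144) = 249
b × c = (-277, -313, 249)
a · (b × c) = (-22)·(-277) + (-12)·(-313) + 5·249 = 6094 + 3756 + 1245 = 11095

11095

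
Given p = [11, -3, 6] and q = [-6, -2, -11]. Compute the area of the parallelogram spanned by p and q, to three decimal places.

i: (-3)·(-11) - 6·(-2) = 33 - (-12) = 45
j: 6·(-6) - 11·(-11) = -36 - (-121) = 85
k: 11·(-2) - (-3)·(-6) = -22 - 18 = -40
p × q = (45, 85, -40)
|p × q| = √(45² + 85² + (-40)²) = √10850 ≈ 104.1633

104.163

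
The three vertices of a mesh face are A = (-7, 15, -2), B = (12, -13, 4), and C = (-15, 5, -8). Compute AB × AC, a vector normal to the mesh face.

(228, 66, -414)

AB = (19, -28, 6)
AC = (-8, -10, -6)
i: (-28)·(-6) - 6·(-10) = 168 - (-60) = 228
j: 6·(-8) - 19·(-6) = -48 - (-114) = 66
k: 19·(-10) - (-28)·(-8) = -190 - 224 = -414
AB × AC = (228, 66, -414)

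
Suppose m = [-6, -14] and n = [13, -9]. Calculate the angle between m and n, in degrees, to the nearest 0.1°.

m · n = (-6)·13 + (-14)·(-9) = -78 + 126 = 48
|m|² = 36 + 196 = 232,  |m| = √232 ≈ 15.231546
|n|² = 169 + 81 = 250,  |n| = √250 ≈ 15.811388
cos θ = 48 / (15.231546 · 15.811388) ≈ 0.19931
θ = arccos(0.19931) ≈ 78.5°

78.5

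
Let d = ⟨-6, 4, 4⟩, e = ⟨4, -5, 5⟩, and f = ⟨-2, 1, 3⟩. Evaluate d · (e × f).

8

e × f:
i: (-5)·3 - 5·1 = -15 - 5 = -20
j: 5·(-2) - 4·3 = -10 - 12 = -22
k: 4·1 - (-5)·(-2) = 4 - 10 = -6
e × f = (-20, -22, -6)
d · (e × f) = (-6)·(-20) + 4·(-22) + 4·(-6) = 120 - 88 - 24 = 8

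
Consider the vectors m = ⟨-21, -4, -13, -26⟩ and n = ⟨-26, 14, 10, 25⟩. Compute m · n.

m · n = (-21)·(-26) + (-4)·14 + (-13)·10 + (-26)·25 = 546 - 56 - 130 - 650 = -290

-290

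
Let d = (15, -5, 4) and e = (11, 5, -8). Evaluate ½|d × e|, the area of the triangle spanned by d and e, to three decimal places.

i: (-5)·(-8) - 4·5 = 40 - 20 = 20
j: 4·11 - 15·(-8) = 44 - (-120) = 164
k: 15·5 - (-5)·11 = 75 - (-55) = 130
d × e = (20, 164, 130)
|d × e| = √(20² + 164² + 130²) = √44196 ≈ 210.2284
area = ½ · 210.2284 ≈ 105.114

105.114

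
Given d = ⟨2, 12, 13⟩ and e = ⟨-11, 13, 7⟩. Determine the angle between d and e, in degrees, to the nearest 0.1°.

d · e = 2·(-11) + 12·13 + 13·7 = -22 + 156 + 91 = 225
|d|² = 4 + 144 + 169 = 317,  |d| = √317 ≈ 17.804494
|e|² = 121 + 169 + 49 = 339,  |e| = √339 ≈ 18.411953
cos θ = 225 / (17.804494 · 18.411953) ≈ 0.68636
θ = arccos(0.68636) ≈ 46.7°

46.7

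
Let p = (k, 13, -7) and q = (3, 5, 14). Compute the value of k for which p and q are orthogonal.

p · q = k·3 + 13·5 + (-7)·14 = -33 + 3k
Set equal to 0: 3k = 33, so k = 11.

11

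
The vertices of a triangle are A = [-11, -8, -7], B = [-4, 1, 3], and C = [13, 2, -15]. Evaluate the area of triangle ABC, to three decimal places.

186.089

AB = (7, 9, 10),  AC = (24, 10, -8)
i: 9·(-8) - 10·10 = -72 - 100 = -172
j: 10·24 - 7·(-8) = 240 - (-56) = 296
k: 7·10 - 9·24 = 70 - 216 = -146
AB × AC = (-172, 296, -146)
|AB × AC| = √138516 ≈ 372.1774
area = ½ · 372.1774 ≈ 186.089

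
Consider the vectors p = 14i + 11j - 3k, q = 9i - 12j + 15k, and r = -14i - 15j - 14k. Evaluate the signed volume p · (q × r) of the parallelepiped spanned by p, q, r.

5487

q × r:
i: (-12)·(-14) - 15·(-15) = 168 - (-225) = 393
j: 15·(-14) - 9·(-14) = -210 - (-126) = -84
k: 9·(-15) - (-12)·(-14) = -135 - 168 = -303
q × r = (393, -84, -303)
p · (q × r) = 14·393 + 11·(-84) + (-3)·(-303) = 5502 - 924 + 909 = 5487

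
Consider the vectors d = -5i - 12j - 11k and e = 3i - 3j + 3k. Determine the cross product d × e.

i: (-12)·3 - (-11)·(-3) = -36 - 33 = -69
j: (-11)·3 - (-5)·3 = -33 - (-15) = -18
k: (-5)·(-3) - (-12)·3 = 15 - (-36) = 51
d × e = (-69, -18, 51)

(-69, -18, 51)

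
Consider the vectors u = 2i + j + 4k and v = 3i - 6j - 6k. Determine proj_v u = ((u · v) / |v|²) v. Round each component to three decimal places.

(-0.889, 1.778, 1.778)

u · v = 2·3 + 1·(-6) + 4·(-6) = 6 - 6 - 24 = -24
|v|² = 9 + 36 + 36 = 81
proj_v u = (-24/81) · (3, -6, -6) ≈ (-0.889, 1.778, 1.778)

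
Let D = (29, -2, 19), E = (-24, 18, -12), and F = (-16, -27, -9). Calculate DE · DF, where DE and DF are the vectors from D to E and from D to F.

DE = E − D = (-53, 20, -31)
DF = F − D = (-45, -25, -28)
DE · DF = (-53)·(-45) + 20·(-25) + (-31)·(-28) = 2385 - 500 + 868 = 2753

2753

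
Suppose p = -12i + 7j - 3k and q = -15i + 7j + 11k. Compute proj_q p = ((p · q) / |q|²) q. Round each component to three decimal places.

p · q = (-12)·(-15) + 7·7 + (-3)·11 = 180 + 49 - 33 = 196
|q|² = 225 + 49 + 121 = 395
proj_q p = (196/395) · (-15, 7, 11) ≈ (-7.443, 3.473, 5.458)

(-7.443, 3.473, 5.458)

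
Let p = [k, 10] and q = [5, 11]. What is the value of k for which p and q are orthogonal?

-22

p · q = k·5 + 10·11 = 110 + 5k
Set equal to 0: 5k = -110, so k = -22.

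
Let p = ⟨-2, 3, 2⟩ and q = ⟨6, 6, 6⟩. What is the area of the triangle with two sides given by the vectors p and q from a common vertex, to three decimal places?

i: 3·6 - 2·6 = 18 - 12 = 6
j: 2·6 - (-2)·6 = 12 - (-12) = 24
k: (-2)·6 - 3·6 = -12 - 18 = -30
p × q = (6, 24, -30)
|p × q| = √(6² + 24² + (-30)²) = √1512 ≈ 38.8844
area = ½ · 38.8844 ≈ 19.442

19.442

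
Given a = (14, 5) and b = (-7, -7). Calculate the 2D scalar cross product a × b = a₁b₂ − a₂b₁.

14·(-7) - 5·(-7) = -98 - (-35) = -63

-63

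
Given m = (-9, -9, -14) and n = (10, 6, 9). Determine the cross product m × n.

i: (-9)·9 - (-14)·6 = -81 - (-84) = 3
j: (-14)·10 - (-9)·9 = -140 - (-81) = -59
k: (-9)·6 - (-9)·10 = -54 - (-90) = 36
m × n = (3, -59, 36)

(3, -59, 36)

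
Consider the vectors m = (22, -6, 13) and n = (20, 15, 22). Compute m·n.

636

m · n = 22·20 + (-6)·15 + 13·22 = 440 - 90 + 286 = 636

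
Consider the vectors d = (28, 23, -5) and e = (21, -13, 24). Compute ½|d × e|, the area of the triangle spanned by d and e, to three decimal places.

624.161

i: 23·24 - (-5)·(-13) = 552 - 65 = 487
j: (-5)·21 - 28·24 = -105 - 672 = -777
k: 28·(-13) - 23·21 = -364 - 483 = -847
d × e = (487, -777, -847)
|d × e| = √(487² + (-777)² + (-847)²) = √1558307 ≈ 1248.3217
area = ½ · 1248.3217 ≈ 624.161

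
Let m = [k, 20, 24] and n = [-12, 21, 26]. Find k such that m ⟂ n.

m · n = k·(-12) + 20·21 + 24·26 = 1044 - 12k
Set equal to 0: -12k = -1044, so k = 87.

87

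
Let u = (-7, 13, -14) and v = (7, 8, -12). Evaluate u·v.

u · v = (-7)·7 + 13·8 + (-14)·(-12) = -49 + 104 + 168 = 223

223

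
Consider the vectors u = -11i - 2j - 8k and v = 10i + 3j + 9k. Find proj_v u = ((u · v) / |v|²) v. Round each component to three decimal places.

(-9.895, -2.968, -8.905)

u · v = (-11)·10 + (-2)·3 + (-8)·9 = -110 - 6 - 72 = -188
|v|² = 100 + 9 + 81 = 190
proj_v u = (-188/190) · (10, 3, 9) ≈ (-9.895, -2.968, -8.905)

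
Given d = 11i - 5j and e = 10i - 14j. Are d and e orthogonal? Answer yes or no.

d · e = 11·10 + (-5)·(-14) = 110 + 70 = 180
Nonzero, so the vectors are not orthogonal.

no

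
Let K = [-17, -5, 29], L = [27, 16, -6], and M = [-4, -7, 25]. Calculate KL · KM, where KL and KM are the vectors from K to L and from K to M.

KL = L − K = (44, 21, -35)
KM = M − K = (13, -2, -4)
KL · KM = 44·13 + 21·(-2) + (-35)·(-4) = 572 - 42 + 140 = 670

670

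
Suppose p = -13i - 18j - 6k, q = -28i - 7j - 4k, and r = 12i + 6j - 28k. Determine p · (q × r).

q × r:
i: (-7)·(-28) - (-4)·6 = 196 - (-24) = 220
j: (-4)·12 - (-28)·(-28) = -48 - 784 = -832
k: (-28)·6 - (-7)·12 = -168 - (-84) = -84
q × r = (220, -832, -84)
p · (q × r) = (-13)·220 + (-18)·(-832) + (-6)·(-84) = -2860 + 14976 + 504 = 12620

12620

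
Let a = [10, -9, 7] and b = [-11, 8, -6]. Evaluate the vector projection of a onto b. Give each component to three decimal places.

(11.149, -8.109, 6.081)

a · b = 10·(-11) + (-9)·8 + 7·(-6) = -110 - 72 - 42 = -224
|b|² = 121 + 64 + 36 = 221
proj_b a = (-224/221) · (-11, 8, -6) ≈ (11.149, -8.109, 6.081)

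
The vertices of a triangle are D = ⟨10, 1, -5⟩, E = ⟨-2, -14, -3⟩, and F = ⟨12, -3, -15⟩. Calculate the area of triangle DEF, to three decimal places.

DE = (-12, -15, 2),  DF = (2, -4, -10)
i: (-15)·(-10) - 2·(-4) = 150 - (-8) = 158
j: 2·2 - (-12)·(-10) = 4 - 120 = -116
k: (-12)·(-4) - (-15)·2 = 48 - (-30) = 78
DE × DF = (158, -116, 78)
|DE × DF| = √44504 ≈ 210.9597
area = ½ · 210.9597 ≈ 105.480

105.480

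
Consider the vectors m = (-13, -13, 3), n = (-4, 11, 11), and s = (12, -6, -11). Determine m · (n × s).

-753

n × s:
i: 11·(-11) - 11·(-6) = -121 - (-66) = -55
j: 11·12 - (-4)·(-11) = 132 - 44 = 88
k: (-4)·(-6) - 11·12 = 24 - 132 = -108
n × s = (-55, 88, -108)
m · (n × s) = (-13)·(-55) + (-13)·88 + 3·(-108) = 715 - 1144 - 324 = -753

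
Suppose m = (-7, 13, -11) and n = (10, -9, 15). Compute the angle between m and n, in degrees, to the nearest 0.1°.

161.6

m · n = (-7)·10 + 13·(-9) + (-11)·15 = -70 - 117 - 165 = -352
|m|² = 49 + 169 + 121 = 339,  |m| = √339 ≈ 18.411953
|n|² = 100 + 81 + 225 = 406,  |n| = √406 ≈ 20.149442
cos θ = -352 / (18.411953 · 20.149442) ≈ -0.94881
θ = arccos(-0.94881) ≈ 161.6°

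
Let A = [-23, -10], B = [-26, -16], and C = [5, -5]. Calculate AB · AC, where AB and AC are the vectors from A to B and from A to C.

-114

AB = B − A = (-3, -6)
AC = C − A = (28, 5)
AB · AC = (-3)·28 + (-6)·5 = -84 - 30 = -114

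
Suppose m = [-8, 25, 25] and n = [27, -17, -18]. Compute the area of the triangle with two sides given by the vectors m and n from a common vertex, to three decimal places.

378.519

i: 25·(-18) - 25·(-17) = -450 - (-425) = -25
j: 25·27 - (-8)·(-18) = 675 - 144 = 531
k: (-8)·(-17) - 25·27 = 136 - 675 = -539
m × n = (-25, 531, -539)
|m × n| = √((-25)² + 531² + (-539)²) = √573107 ≈ 757.0383
area = ½ · 757.0383 ≈ 378.519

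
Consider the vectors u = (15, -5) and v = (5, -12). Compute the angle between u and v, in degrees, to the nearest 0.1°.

48.9

u · v = 15·5 + (-5)·(-12) = 75 + 60 = 135
|u|² = 225 + 25 = 250,  |u| = √250 ≈ 15.811388
|v|² = 25 + 144 = 169,  |v| = √169 ≈ 13.000000
cos θ = 135 / (15.811388 · 13.000000) ≈ 0.65678
θ = arccos(0.65678) ≈ 48.9°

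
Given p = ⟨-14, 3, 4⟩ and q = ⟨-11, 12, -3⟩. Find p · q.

178

p · q = (-14)·(-11) + 3·12 + 4·(-3) = 154 + 36 - 12 = 178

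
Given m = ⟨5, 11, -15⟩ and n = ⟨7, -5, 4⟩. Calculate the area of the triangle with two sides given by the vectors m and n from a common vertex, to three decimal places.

82.143

i: 11·4 - (-15)·(-5) = 44 - 75 = -31
j: (-15)·7 - 5·4 = -105 - 20 = -125
k: 5·(-5) - 11·7 = -25 - 77 = -102
m × n = (-31, -125, -102)
|m × n| = √((-31)² + (-125)² + (-102)²) = √26990 ≈ 164.2863
area = ½ · 164.2863 ≈ 82.143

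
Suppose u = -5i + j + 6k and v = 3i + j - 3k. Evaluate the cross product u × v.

i: 1·(-3) - 6·1 = -3 - 6 = -9
j: 6·3 - (-5)·(-3) = 18 - 15 = 3
k: (-5)·1 - 1·3 = -5 - 3 = -8
u × v = (-9, 3, -8)

(-9, 3, -8)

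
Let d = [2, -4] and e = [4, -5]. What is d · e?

d · e = 2·4 + (-4)·(-5) = 8 + 20 = 28

28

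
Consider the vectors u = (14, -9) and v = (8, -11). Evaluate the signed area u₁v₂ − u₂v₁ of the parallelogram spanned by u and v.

-82

14·(-11) - (-9)·8 = -154 - (-72) = -82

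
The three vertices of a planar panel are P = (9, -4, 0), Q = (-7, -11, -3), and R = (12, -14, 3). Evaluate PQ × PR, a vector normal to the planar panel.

PQ = (-16, -7, -3)
PR = (3, -10, 3)
i: (-7)·3 - (-3)·(-10) = -21 - 30 = -51
j: (-3)·3 - (-16)·3 = -9 - (-48) = 39
k: (-16)·(-10) - (-7)·3 = 160 - (-21) = 181
PQ × PR = (-51, 39, 181)

(-51, 39, 181)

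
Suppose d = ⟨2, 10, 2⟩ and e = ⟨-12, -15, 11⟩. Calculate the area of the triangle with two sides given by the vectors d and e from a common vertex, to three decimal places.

86.337

i: 10·11 - 2·(-15) = 110 - (-30) = 140
j: 2·(-12) - 2·11 = -24 - 22 = -46
k: 2·(-15) - 10·(-12) = -30 - (-120) = 90
d × e = (140, -46, 90)
|d × e| = √(140² + (-46)² + 90²) = √29816 ≈ 172.6731
area = ½ · 172.6731 ≈ 86.337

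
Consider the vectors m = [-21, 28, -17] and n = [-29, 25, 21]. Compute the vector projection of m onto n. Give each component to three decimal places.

m · n = (-21)·(-29) + 28·25 + (-17)·21 = 609 + 700 - 357 = 952
|n|² = 841 + 625 + 441 = 1907
proj_n m = (952/1907) · (-29, 25, 21) ≈ (-14.477, 12.480, 10.483)

(-14.477, 12.480, 10.483)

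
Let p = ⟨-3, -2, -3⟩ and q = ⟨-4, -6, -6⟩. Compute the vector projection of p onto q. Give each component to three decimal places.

p · q = (-3)·(-4) + (-2)·(-6) + (-3)·(-6) = 12 + 12 + 18 = 42
|q|² = 16 + 36 + 36 = 88
proj_q p = (42/88) · (-4, -6, -6) ≈ (-1.909, -2.864, -2.864)

(-1.909, -2.864, -2.864)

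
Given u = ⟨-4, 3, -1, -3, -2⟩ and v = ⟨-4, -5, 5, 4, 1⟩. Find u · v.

-18

u · v = (-4)·(-4) + 3·(-5) + (-1)·5 + (-3)·4 + (-2)·1 = 16 - 15 - 5 - 12 - 2 = -18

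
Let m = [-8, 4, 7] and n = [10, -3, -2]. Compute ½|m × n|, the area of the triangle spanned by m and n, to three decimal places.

28.901

i: 4·(-2) - 7·(-3) = -8 - (-21) = 13
j: 7·10 - (-8)·(-2) = 70 - 16 = 54
k: (-8)·(-3) - 4·10 = 24 - 40 = -16
m × n = (13, 54, -16)
|m × n| = √(13² + 54² + (-16)²) = √3341 ≈ 57.8014
area = ½ · 57.8014 ≈ 28.901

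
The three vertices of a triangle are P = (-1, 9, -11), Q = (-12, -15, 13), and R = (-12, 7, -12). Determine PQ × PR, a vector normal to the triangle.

PQ = (-11, -24, 24)
PR = (-11, -2, -1)
i: (-24)·(-1) - 24·(-2) = 24 - (-48) = 72
j: 24·(-11) - (-11)·(-1) = -264 - 11 = -275
k: (-11)·(-2) - (-24)·(-11) = 22 - 264 = -242
PQ × PR = (72, -275, -242)

(72, -275, -242)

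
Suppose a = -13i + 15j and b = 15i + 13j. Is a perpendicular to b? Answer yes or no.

yes

a · b = (-13)·15 + 15·13 = -195 + 195 = 0
Zero, so the vectors are orthogonal.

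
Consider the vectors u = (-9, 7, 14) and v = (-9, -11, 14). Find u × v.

i: 7·14 - 14·(-11) = 98 - (-154) = 252
j: 14·(-9) - (-9)·14 = -126 - (-126) = 0
k: (-9)·(-11) - 7·(-9) = 99 - (-63) = 162
u × v = (252, 0, 162)

(252, 0, 162)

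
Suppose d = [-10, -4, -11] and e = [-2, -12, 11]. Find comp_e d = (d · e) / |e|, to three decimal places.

-3.231

d · e = (-10)·(-2) + (-4)·(-12) + (-11)·11 = 20 + 48 - 121 = -53
|e| = √(4 + 144 + 121) = √269 ≈ 16.4012
comp_e d = -53 / √269 ≈ -3.231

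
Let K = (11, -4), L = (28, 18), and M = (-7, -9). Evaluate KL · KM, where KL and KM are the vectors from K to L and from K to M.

KL = L − K = (17, 22)
KM = M − K = (-18, -5)
KL · KM = 17·(-18) + 22·(-5) = -306 - 110 = -416

-416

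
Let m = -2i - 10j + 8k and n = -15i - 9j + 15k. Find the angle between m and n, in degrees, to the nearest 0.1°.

36.5

m · n = (-2)·(-15) + (-10)·(-9) + 8·15 = 30 + 90 + 120 = 240
|m|² = 4 + 100 + 64 = 168,  |m| = √168 ≈ 12.961481
|n|² = 225 + 81 + 225 = 531,  |n| = √531 ≈ 23.043437
cos θ = 240 / (12.961481 · 23.043437) ≈ 0.80354
θ = arccos(0.80354) ≈ 36.5°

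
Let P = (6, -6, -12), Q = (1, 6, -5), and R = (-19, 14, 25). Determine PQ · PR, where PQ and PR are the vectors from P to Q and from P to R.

PQ = Q − P = (-5, 12, 7)
PR = R − P = (-25, 20, 37)
PQ · PR = (-5)·(-25) + 12·20 + 7·37 = 125 + 240 + 259 = 624

624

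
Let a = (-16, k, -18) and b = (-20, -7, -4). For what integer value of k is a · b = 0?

a · b = (-16)·(-20) + k·(-7) + (-18)·(-4) = 392 - 7k
Set equal to 0: -7k = -392, so k = 56.

56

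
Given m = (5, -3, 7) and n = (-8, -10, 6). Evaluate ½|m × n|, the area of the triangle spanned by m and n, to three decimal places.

62.402

i: (-3)·6 - 7·(-10) = -18 - (-70) = 52
j: 7·(-8) - 5·6 = -56 - 30 = -86
k: 5·(-10) - (-3)·(-8) = -50 - 24 = -74
m × n = (52, -86, -74)
|m × n| = √(52² + (-86)² + (-74)²) = √15576 ≈ 124.8038
area = ½ · 124.8038 ≈ 62.402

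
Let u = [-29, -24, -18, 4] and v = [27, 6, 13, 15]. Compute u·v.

-1101

u · v = (-29)·27 + (-24)·6 + (-18)·13 + 4·15 = -783 - 144 - 234 + 60 = -1101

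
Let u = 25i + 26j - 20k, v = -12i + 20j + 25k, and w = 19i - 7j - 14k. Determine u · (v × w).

v × w:
i: 20·(-14) - 25·(-7) = -280 - (-175) = -105
j: 25·19 - (-12)·(-14) = 475 - 168 = 307
k: (-12)·(-7) - 20·19 = 84 - 380 = -296
v × w = (-105, 307, -296)
u · (v × w) = 25·(-105) + 26·307 + (-20)·(-296) = -2625 + 7982 + 5920 = 11277

11277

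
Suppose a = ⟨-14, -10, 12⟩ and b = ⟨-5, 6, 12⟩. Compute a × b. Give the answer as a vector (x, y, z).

(-192, 108, -134)

i: (-10)·12 - 12·6 = -120 - 72 = -192
j: 12·(-5) - (-14)·12 = -60 - (-168) = 108
k: (-14)·6 - (-10)·(-5) = -84 - 50 = -134
a × b = (-192, 108, -134)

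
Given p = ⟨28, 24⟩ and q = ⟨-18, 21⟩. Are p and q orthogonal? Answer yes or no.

yes

p · q = 28·(-18) + 24·21 = -504 + 504 = 0
Zero, so the vectors are orthogonal.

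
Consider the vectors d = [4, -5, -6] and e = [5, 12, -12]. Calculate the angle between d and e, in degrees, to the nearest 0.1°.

78.1

d · e = 4·5 + (-5)·12 + (-6)·(-12) = 20 - 60 + 72 = 32
|d|² = 16 + 25 + 36 = 77,  |d| = √77 ≈ 8.774964
|e|² = 25 + 144 + 144 = 313,  |e| = √313 ≈ 17.691806
cos θ = 32 / (8.774964 · 17.691806) ≈ 0.20613
θ = arccos(0.20613) ≈ 78.1°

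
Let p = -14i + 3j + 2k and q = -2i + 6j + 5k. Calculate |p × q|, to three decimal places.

102.220

i: 3·5 - 2·6 = 15 - 12 = 3
j: 2·(-2) - (-14)·5 = -4 - (-70) = 66
k: (-14)·6 - 3·(-2) = -84 - (-6) = -78
p × q = (3, 66, -78)
|p × q| = √(3² + 66² + (-78)²) = √10449 ≈ 102.2204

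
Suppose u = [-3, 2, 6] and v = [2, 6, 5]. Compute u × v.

i: 2·5 - 6·6 = 10 - 36 = -26
j: 6·2 - (-3)·5 = 12 - (-15) = 27
k: (-3)·6 - 2·2 = -18 - 4 = -22
u × v = (-26, 27, -22)

(-26, 27, -22)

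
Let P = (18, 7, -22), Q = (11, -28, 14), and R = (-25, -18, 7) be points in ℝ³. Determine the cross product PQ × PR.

PQ = (-7, -35, 36)
PR = (-43, -25, 29)
i: (-35)·29 - 36·(-25) = -1015 - (-900) = -115
j: 36·(-43) - (-7)·29 = -1548 - (-203) = -1345
k: (-7)·(-25) - (-35)·(-43) = 175 - 1505 = -1330
PQ × PR = (-115, -1345, -1330)

(-115, -1345, -1330)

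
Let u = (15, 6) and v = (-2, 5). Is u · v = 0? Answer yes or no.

yes

u · v = 15·(-2) + 6·5 = -30 + 30 = 0
Zero, so the vectors are orthogonal.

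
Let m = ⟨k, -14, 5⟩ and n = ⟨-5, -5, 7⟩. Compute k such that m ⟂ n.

21

m · n = k·(-5) + (-14)·(-5) + 5·7 = 105 - 5k
Set equal to 0: -5k = -105, so k = 21.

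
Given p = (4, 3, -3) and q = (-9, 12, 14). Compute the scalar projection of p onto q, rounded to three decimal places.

p · q = 4·(-9) + 3·12 + (-3)·14 = -36 + 36 - 42 = -42
|q| = √(81 + 144 + 196) = √421 ≈ 20.5183
comp_q p = -42 / √421 ≈ -2.047

-2.047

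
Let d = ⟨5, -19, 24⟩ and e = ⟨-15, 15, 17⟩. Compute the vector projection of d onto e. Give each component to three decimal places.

d · e = 5·(-15) + (-19)·15 + 24·17 = -75 - 285 + 408 = 48
|e|² = 225 + 225 + 289 = 739
proj_e d = (48/739) · (-15, 15, 17) ≈ (-0.974, 0.974, 1.104)

(-0.974, 0.974, 1.104)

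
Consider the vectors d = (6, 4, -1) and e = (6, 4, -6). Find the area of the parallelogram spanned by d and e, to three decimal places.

36.056

i: 4·(-6) - (-1)·4 = -24 - (-4) = -20
j: (-1)·6 - 6·(-6) = -6 - (-36) = 30
k: 6·4 - 4·6 = 24 - 24 = 0
d × e = (-20, 30, 0)
|d × e| = √((-20)² + 30² + 0²) = √1300 ≈ 36.0555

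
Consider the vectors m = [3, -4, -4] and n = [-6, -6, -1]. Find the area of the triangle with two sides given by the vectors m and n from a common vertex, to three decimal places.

i: (-4)·(-1) - (-4)·(-6) = 4 - 24 = -20
j: (-4)·(-6) - 3·(-1) = 24 - (-3) = 27
k: 3·(-6) - (-4)·(-6) = -18 - 24 = -42
m × n = (-20, 27, -42)
|m × n| = √((-20)² + 27² + (-42)²) = √2893 ≈ 53.7866
area = ½ · 53.7866 ≈ 26.893

26.893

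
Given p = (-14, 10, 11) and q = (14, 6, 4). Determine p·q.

-92

p · q = (-14)·14 + 10·6 + 11·4 = -196 + 60 + 44 = -92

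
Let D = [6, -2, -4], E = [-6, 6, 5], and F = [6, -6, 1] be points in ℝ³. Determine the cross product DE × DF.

(76, 60, 48)

DE = (-12, 8, 9)
DF = (0, -4, 5)
i: 8·5 - 9·(-4) = 40 - (-36) = 76
j: 9·0 - (-12)·5 = 0 - (-60) = 60
k: (-12)·(-4) - 8·0 = 48 - 0 = 48
DE × DF = (76, 60, 48)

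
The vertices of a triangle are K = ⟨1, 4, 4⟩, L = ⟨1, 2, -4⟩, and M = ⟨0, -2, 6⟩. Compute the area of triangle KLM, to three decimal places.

26.325

KL = (0, -2, -8),  KM = (-1, -6, 2)
i: (-2)·2 - (-8)·(-6) = -4 - 48 = -52
j: (-8)·(-1) - 0·2 = 8 - 0 = 8
k: 0·(-6) - (-2)·(-1) = 0 - 2 = -2
KL × KM = (-52, 8, -2)
|KL × KM| = √2772 ≈ 52.6498
area = ½ · 52.6498 ≈ 26.325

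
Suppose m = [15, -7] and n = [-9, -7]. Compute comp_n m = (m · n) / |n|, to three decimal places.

-7.543

m · n = 15·(-9) + (-7)·(-7) = -135 + 49 = -86
|n| = √(81 + 49) = √130 ≈ 11.4018
comp_n m = -86 / √130 ≈ -7.543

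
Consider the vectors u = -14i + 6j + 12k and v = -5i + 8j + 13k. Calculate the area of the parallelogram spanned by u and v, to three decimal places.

148.095

i: 6·13 - 12·8 = 78 - 96 = -18
j: 12·(-5) - (-14)·13 = -60 - (-182) = 122
k: (-14)·8 - 6·(-5) = -112 - (-30) = -82
u × v = (-18, 122, -82)
|u × v| = √((-18)² + 122² + (-82)²) = √21932 ≈ 148.0946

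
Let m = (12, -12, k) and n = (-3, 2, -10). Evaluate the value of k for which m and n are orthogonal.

-6

m · n = 12·(-3) + (-12)·2 + k·(-10) = -60 - 10k
Set equal to 0: -10k = 60, so k = -6.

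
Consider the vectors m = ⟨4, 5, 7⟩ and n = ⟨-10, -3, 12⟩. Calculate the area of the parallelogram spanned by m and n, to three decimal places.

i: 5·12 - 7·(-3) = 60 - (-21) = 81
j: 7·(-10) - 4·12 = -70 - 48 = -118
k: 4·(-3) - 5·(-10) = -12 - (-50) = 38
m × n = (81, -118, 38)
|m × n| = √(81² + (-118)² + 38²) = √21929 ≈ 148.0844

148.084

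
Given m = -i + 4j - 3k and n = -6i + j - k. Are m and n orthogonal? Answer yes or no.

m · n = (-1)·(-6) + 4·1 + (-3)·(-1) = 6 + 4 + 3 = 13
Nonzero, so the vectors are not orthogonal.

no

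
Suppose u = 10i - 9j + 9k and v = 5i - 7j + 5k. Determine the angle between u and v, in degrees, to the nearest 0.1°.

11.2

u · v = 10·5 + (-9)·(-7) + 9·5 = 50 + 63 + 45 = 158
|u|² = 100 + 81 + 81 = 262,  |u| = √262 ≈ 16.186414
|v|² = 25 + 49 + 25 = 99,  |v| = √99 ≈ 9.949874
cos θ = 158 / (16.186414 · 9.949874) ≈ 0.98104
θ = arccos(0.98104) ≈ 11.2°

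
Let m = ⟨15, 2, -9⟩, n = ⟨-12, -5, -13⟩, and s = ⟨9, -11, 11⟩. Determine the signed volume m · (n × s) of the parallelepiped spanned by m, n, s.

-4533

n × s:
i: (-5)·11 - (-13)·(-11) = -55 - 143 = -198
j: (-13)·9 - (-12)·11 = -117 - (-132) = 15
k: (-12)·(-11) - (-5)·9 = 132 - (-45) = 177
n × s = (-198, 15, 177)
m · (n × s) = 15·(-198) + 2·15 + (-9)·177 = -2970 + 30 - 1593 = -4533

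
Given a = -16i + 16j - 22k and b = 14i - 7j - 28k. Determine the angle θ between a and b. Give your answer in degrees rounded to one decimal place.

a · b = (-16)·14 + 16·(-7) + (-22)·(-28) = -224 - 112 + 616 = 280
|a|² = 256 + 256 + 484 = 996,  |a| = √996 ≈ 31.559468
|b|² = 196 + 49 + 784 = 1029,  |b| = √1029 ≈ 32.078030
cos θ = 280 / (31.559468 · 32.078030) ≈ 0.27658
θ = arccos(0.27658) ≈ 73.9°

73.9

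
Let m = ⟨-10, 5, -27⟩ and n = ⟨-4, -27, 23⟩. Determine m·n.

-716

m · n = (-10)·(-4) + 5·(-27) + (-27)·23 = 40 - 135 - 621 = -716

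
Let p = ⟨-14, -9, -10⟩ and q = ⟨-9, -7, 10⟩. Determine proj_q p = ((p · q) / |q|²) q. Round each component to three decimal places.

p · q = (-14)·(-9) + (-9)·(-7) + (-10)·10 = 126 + 63 - 100 = 89
|q|² = 81 + 49 + 100 = 230
proj_q p = (89/230) · (-9, -7, 10) ≈ (-3.483, -2.709, 3.870)

(-3.483, -2.709, 3.870)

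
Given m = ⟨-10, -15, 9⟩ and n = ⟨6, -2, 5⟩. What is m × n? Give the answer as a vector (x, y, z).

(-57, 104, 110)

i: (-15)·5 - 9·(-2) = -75 - (-18) = -57
j: 9·6 - (-10)·5 = 54 - (-50) = 104
k: (-10)·(-2) - (-15)·6 = 20 - (-90) = 110
m × n = (-57, 104, 110)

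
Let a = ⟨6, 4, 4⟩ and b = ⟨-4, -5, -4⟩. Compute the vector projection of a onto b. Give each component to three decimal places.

(4.211, 5.263, 4.211)

a · b = 6·(-4) + 4·(-5) + 4·(-4) = -24 - 20 - 16 = -60
|b|² = 16 + 25 + 16 = 57
proj_b a = (-60/57) · (-4, -5, -4) ≈ (4.211, 5.263, 4.211)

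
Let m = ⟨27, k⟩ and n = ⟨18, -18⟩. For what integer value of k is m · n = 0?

27

m · n = 27·18 + k·(-18) = 486 - 18k
Set equal to 0: -18k = -486, so k = 27.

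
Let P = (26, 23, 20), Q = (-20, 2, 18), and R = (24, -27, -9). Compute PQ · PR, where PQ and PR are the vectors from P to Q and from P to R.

PQ = Q − P = (-46, -21, -2)
PR = R − P = (-2, -50, -29)
PQ · PR = (-46)·(-2) + (-21)·(-50) + (-2)·(-29) = 92 + 1050 + 58 = 1200

1200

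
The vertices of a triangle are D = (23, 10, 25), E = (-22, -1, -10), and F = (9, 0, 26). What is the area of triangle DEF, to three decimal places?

DE = (-45, -11, -35),  DF = (-14, -10, 1)
i: (-11)·1 - (-35)·(-10) = -11 - 350 = -361
j: (-35)·(-14) - (-45)·1 = 490 - (-45) = 535
k: (-45)·(-10) - (-11)·(-14) = 450 - 154 = 296
DE × DF = (-361, 535, 296)
|DE × DF| = √504162 ≈ 710.0437
area = ½ · 710.0437 ≈ 355.022

355.022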